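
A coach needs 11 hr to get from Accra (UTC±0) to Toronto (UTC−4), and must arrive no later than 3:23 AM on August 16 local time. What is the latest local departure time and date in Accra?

8:23 PM on August 15

Target arrival in UTC: 3:23 AM + 4:00 = 7:23 AM on Aug 16.
Subtract 11 hours → departure 8:23 PM UTC on Aug 15.
Accra is UTC+0, so departure is 8:23 PM on Aug 15.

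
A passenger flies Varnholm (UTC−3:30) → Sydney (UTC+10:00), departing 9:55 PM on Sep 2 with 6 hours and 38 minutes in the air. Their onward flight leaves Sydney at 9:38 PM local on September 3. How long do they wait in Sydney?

Convert departure to UTC: 9:55 PM + 3:30 = 1:25 AM UTC on Sep 3.
Add 6 hours 38 minutes flight time → 8:03 AM UTC.
Sydney is UTC+10:00, so local arrival = 8:03 AM + 10:00 = 6:03 PM on Sep 3.
Layover = 9:38 PM − 6:03 PM = 3 hours 35 minutes.

3 hours 35 minutes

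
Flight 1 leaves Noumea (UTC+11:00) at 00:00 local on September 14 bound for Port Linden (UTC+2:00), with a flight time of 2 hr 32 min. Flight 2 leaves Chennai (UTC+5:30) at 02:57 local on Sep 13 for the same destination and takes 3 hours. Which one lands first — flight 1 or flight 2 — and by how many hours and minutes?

Flight 1 in UTC: 00:00 − 11:00 = 13:00 on Sep 13.
+2 hours 32 minutes → arrive 15:32 UTC on Sep 13.
Flight 2 in UTC: 02:57 − 5:30 = 21:27 on Sep 12.
+3 hours → arrive 00:27 UTC on Sep 13.
Flight 2 lands earlier by 15 hours 5 minutes.

the second, by 15 hours 5 minutes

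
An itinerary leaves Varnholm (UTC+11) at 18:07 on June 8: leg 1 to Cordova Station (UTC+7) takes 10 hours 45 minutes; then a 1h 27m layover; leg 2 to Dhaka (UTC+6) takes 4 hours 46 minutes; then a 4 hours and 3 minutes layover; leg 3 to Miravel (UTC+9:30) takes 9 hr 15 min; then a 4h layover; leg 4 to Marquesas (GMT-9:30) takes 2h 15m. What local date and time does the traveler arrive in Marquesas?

10:08 on June 9

Convert departure to UTC: 18:07 − 11:00 = 07:07 UTC on Jun 8.
Add 10 hours 45 minutes leg 1 → 17:52 UTC.
Add 1 hour and 27 minutes layover in Cordova Station → 19:19 UTC.
Add 4 hours 46 minutes leg 2 → 00:05 UTC (Jun 9).
Add 4 hours 3 minutes layover in Dhaka → 04:08 UTC.
Add 9 hours 15 minutes leg 3 → 13:23 UTC.
Add 4 hours layover in Miravel → 17:23 UTC.
Add 2 hours and 15 minutes leg 4 → 19:38 UTC.
Marquesas is UTC−9:30, so local arrival = 19:38 − 9:30 = 10:08 on Jun 9.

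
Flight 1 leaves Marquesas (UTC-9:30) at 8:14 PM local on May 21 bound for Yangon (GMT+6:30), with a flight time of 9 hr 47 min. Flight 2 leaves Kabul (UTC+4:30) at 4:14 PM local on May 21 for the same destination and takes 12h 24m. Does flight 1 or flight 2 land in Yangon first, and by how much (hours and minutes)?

the second, by 15 hours 23 minutes

Flight 1 in UTC: 8:14 PM + 9:30 = 5:44 AM on May 22.
+9 hours and 47 minutes → arrive 3:31 PM UTC on May 22.
Flight 2 in UTC: 4:14 PM − 4:30 = 11:44 AM on May 21.
+12 hours and 24 minutes → arrive 12:08 AM UTC on May 22.
Flight 2 lands earlier by 15 hours 23 minutes.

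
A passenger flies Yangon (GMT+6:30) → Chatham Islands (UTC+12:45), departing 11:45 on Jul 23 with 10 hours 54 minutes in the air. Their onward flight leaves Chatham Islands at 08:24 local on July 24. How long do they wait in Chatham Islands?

3 hours 30 minutes

Convert departure to UTC: 11:45 − 6:30 = 05:15 UTC on Jul 23.
Add 10 hours and 54 minutes flight time → 16:09 UTC.
Chatham Islands is UTC+12:45, so local arrival = 16:09 + 12:45 = 04:54 on Jul 24.
Layover = 08:24 − 04:54 = 3 hours 30 minutes.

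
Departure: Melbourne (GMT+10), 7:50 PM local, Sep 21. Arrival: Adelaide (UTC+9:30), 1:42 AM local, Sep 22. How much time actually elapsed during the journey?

Departure in UTC: 7:50 PM − 10:00 = 9:50 AM on Sep 21.
Arrival in UTC: 1:42 AM − 9:30 = 4:12 PM on Sep 21.
Elapsed = 4:12 PM − 9:50 AM = 6 hours 22 minutes.

6 hours 22 minutes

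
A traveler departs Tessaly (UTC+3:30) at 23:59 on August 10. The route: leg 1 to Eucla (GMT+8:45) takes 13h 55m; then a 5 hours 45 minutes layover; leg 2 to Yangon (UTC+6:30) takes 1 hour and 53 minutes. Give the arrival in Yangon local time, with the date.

00:32 on August 12

Convert departure to UTC: 23:59 − 3:30 = 20:29 UTC on Aug 10.
Add 13 hours and 55 minutes leg 1 → 10:24 UTC (Aug 11).
Add 5 hours and 45 minutes layover in Eucla → 16:09 UTC.
Add 1 hour and 53 minutes leg 2 → 18:02 UTC.
Yangon is UTC+6:30, so local arrival = 18:02 + 6:30 = 00:32 on Aug 12.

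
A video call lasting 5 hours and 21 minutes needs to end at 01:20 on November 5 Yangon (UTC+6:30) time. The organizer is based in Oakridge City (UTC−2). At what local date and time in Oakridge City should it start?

11:29 on Nov 4

Target end time in UTC: 01:20 − 6:30 = 18:50 on Nov 4.
Subtract 5 hours 21 minutes → start 13:29 UTC on Nov 4.
Oakridge City is UTC−2:00: 13:29 − 2:00 = 11:29 on Nov 4.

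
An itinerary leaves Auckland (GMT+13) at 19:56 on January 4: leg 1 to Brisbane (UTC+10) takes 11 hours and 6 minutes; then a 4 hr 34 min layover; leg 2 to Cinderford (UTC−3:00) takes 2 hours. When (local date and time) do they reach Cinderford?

Convert departure to UTC: 19:56 − 13:00 = 06:56 UTC on Jan 4.
Add 11 hours and 6 minutes leg 1 → 18:02 UTC.
Add 4 hours 34 minutes layover in Brisbane → 22:36 UTC.
Add 2 hours leg 2 → 00:36 UTC (Jan 5).
Cinderford is UTC−3:00, so local arrival = 00:36 − 3:00 = 21:36 on Jan 4.

21:36 on January 4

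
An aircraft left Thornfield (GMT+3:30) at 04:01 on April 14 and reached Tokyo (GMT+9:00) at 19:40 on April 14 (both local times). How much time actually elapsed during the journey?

10 hours 9 minutes

Departure in UTC: 04:01 − 3:30 = 00:31 on Apr 14.
Arrival in UTC: 19:40 − 9:00 = 10:40 on Apr 14.
Elapsed = 10:40 − 00:31 = 10 hours 9 minutes.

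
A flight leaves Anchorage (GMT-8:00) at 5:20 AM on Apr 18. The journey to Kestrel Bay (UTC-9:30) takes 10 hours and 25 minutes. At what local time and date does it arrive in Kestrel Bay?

Convert departure to UTC: 5:20 AM + 8:00 = 1:20 PM UTC on Apr 18.
Add 10 hours 25 minutes travel time → 11:45 PM UTC.
Kestrel Bay is UTC−9:30, so local arrival = 11:45 PM − 9:30 = 2:15 PM on Apr 18.

2:15 PM on Apr 18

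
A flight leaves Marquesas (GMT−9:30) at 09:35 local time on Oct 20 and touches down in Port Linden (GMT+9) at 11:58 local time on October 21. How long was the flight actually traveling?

7 hours 53 minutes

Port Linden is 18:30 ahead of Marquesas.
Clock-face elapsed time (ignoring zones) is 26 hours 23 minutes.
Actual elapsed = 26 hours 23 minutes − 18:30 = 7 hours 53 minutes.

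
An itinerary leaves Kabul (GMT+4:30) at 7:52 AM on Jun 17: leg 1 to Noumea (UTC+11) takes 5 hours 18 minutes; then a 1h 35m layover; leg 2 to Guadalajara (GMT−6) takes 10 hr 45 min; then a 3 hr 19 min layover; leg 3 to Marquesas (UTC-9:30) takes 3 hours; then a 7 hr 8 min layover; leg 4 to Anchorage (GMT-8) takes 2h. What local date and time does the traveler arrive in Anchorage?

4:27 AM on June 18

Convert departure to UTC: 7:52 AM − 4:30 = 3:22 AM UTC on Jun 17.
Add 5 hours and 18 minutes leg 1 → 8:40 AM UTC.
Add 1 hour 35 minutes layover in Noumea → 10:15 AM UTC.
Add 10 hours 45 minutes leg 2 → 9:00 PM UTC.
Add 3 hours 19 minutes layover in Guadalajara → 12:19 AM UTC (Jun 18).
Add 3 hours leg 3 → 3:19 AM UTC.
Add 7 hours and 8 minutes layover in Marquesas → 10:27 AM UTC.
Add 2 hours leg 4 → 12:27 PM UTC.
Anchorage is UTC−8:00, so local arrival = 12:27 PM − 8:00 = 4:27 AM on Jun 18.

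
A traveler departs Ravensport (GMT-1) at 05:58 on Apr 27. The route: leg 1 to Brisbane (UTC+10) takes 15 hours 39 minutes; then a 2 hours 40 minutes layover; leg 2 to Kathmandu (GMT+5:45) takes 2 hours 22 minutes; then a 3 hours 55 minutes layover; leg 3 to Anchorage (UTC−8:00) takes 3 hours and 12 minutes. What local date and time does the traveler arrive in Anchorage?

Convert departure to UTC: 05:58 + 1:00 = 06:58 UTC on Apr 27.
Add 15 hours 39 minutes leg 1 → 22:37 UTC.
Add 2 hours 40 minutes layover in Brisbane → 01:17 UTC (Apr 28).
Add 2 hours 22 minutes leg 2 → 03:39 UTC.
Add 3 hours and 55 minutes layover in Kathmandu → 07:34 UTC.
Add 3 hours and 12 minutes leg 3 → 10:46 UTC.
Anchorage is UTC−8:00, so local arrival = 10:46 − 8:00 = 02:46 on Apr 28.

02:46 on April 28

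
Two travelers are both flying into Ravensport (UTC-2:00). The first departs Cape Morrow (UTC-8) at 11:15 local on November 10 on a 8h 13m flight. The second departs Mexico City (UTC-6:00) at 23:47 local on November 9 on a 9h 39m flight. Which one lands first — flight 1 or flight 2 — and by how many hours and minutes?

the second, by 12 hours 2 minutes

Flight 1 in UTC: 11:15 + 8:00 = 19:15 on Nov 10.
+8 hours and 13 minutes → arrive 03:28 UTC on Nov 11.
Flight 2 in UTC: 23:47 + 6:00 = 05:47 on Nov 10.
+9 hours and 39 minutes → arrive 15:26 UTC on Nov 10.
Flight 2 lands earlier by 12 hours 2 minutes.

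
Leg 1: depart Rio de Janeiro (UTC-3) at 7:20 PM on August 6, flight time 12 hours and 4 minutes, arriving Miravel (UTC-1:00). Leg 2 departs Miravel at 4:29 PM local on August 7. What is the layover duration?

Convert departure to UTC: 7:20 PM + 3:00 = 10:20 PM UTC on Aug 6.
Add 12 hours 4 minutes flight time → 10:24 AM UTC (Aug 7).
Miravel is UTC−1:00, so local arrival = 10:24 AM − 1:00 = 9:24 AM on Aug 7.
Layover = 4:29 PM − 9:24 AM = 7 hours 5 minutes.

7 hours 5 minutes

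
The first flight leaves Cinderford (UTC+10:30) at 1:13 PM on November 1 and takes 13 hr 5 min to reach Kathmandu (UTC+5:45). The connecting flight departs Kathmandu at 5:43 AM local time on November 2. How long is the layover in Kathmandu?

8 hours 10 minutes

Convert departure to UTC: 1:13 PM − 10:30 = 2:43 AM UTC on Nov 1.
Add 13 hours 5 minutes flight time → 3:48 PM UTC.
Kathmandu is UTC+5:45, so local arrival = 3:48 PM + 5:45 = 9:33 PM on Nov 1.
Layover = 5:43 AM − 9:33 PM (+1 day) = 8 hours 10 minutes.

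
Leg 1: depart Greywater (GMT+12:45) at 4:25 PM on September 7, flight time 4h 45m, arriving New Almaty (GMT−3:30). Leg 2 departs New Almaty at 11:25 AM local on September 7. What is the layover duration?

6 hours 30 minutes

Convert departure to UTC: 4:25 PM − 12:45 = 3:40 AM UTC on Sep 7.
Add 4 hours and 45 minutes flight time → 8:25 AM UTC.
New Almaty is UTC−3:30, so local arrival = 8:25 AM − 3:30 = 4:55 AM on Sep 7.
Layover = 11:25 AM − 4:55 AM = 6 hours 30 minutes.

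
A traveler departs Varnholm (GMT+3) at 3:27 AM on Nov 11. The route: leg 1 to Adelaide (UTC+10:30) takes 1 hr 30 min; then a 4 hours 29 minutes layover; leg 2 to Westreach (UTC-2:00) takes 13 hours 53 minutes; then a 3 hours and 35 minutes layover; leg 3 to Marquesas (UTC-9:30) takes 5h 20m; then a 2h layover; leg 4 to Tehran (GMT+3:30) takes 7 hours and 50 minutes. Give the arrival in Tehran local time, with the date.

Convert departure to UTC: 3:27 AM − 3:00 = 12:27 AM UTC on Nov 11.
Add 1 hour 30 minutes leg 1 → 1:57 AM UTC.
Add 4 hours 29 minutes layover in Adelaide → 6:26 AM UTC.
Add 13 hours and 53 minutes leg 2 → 8:19 PM UTC.
Add 3 hours and 35 minutes layover in Westreach → 11:54 PM UTC.
Add 5 hours 20 minutes leg 3 → 5:14 AM UTC (Nov 12).
Add 2 hours layover in Marquesas → 7:14 AM UTC.
Add 7 hours and 50 minutes leg 4 → 3:04 PM UTC.
Tehran is UTC+3:30, so local arrival = 3:04 PM + 3:30 = 6:34 PM on Nov 12.

6:34 PM on November 12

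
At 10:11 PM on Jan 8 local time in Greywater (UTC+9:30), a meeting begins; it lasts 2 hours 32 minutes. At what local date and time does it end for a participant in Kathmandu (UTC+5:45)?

8:58 PM on Jan 8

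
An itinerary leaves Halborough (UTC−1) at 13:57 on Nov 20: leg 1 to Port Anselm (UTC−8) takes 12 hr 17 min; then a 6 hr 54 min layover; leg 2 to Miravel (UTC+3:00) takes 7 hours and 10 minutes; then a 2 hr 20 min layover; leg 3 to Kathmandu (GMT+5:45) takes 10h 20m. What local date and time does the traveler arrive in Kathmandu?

Convert departure to UTC: 13:57 + 1:00 = 14:57 UTC on Nov 20.
Add 12 hours 17 minutes leg 1 → 03:14 UTC (Nov 21).
Add 6 hours 54 minutes layover in Port Anselm → 10:08 UTC.
Add 7 hours 10 minutes leg 2 → 17:18 UTC.
Add 2 hours and 20 minutes layover in Miravel → 19:38 UTC.
Add 10 hours 20 minutes leg 3 → 05:58 UTC (Nov 22).
Kathmandu is UTC+5:45, so local arrival = 05:58 + 5:45 = 11:43 on Nov 22.

11:43 on Nov 22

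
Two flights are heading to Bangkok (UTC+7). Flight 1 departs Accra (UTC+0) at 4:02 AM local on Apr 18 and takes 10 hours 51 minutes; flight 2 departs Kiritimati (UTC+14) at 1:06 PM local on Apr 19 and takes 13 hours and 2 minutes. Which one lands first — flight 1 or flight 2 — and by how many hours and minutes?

the first, by 21 hours 15 minutes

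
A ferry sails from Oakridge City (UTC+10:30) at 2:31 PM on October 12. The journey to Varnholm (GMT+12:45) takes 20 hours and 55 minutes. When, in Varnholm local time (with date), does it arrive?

Convert departure to UTC: 2:31 PM − 10:30 = 4:01 AM UTC on Oct 12.
Add 20 hours and 55 minutes travel time → 12:56 AM UTC (Oct 13).
Varnholm is UTC+12:45, so local arrival = 12:56 AM + 12:45 = 1:41 PM on Oct 13.

1:41 PM on October 13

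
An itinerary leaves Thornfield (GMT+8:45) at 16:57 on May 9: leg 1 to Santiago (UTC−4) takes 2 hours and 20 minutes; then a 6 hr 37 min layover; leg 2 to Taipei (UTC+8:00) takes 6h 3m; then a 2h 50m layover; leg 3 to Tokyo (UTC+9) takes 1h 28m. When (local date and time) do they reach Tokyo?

Convert departure to UTC: 16:57 − 8:45 = 08:12 UTC on May 9.
Add 2 hours 20 minutes leg 1 → 10:32 UTC.
Add 6 hours 37 minutes layover in Santiago → 17:09 UTC.
Add 6 hours 3 minutes leg 2 → 23:12 UTC.
Add 2 hours 50 minutes layover in Taipei → 02:02 UTC (May 10).
Add 1 hour and 28 minutes leg 3 → 03:30 UTC.
Tokyo is UTC+9:00, so local arrival = 03:30 + 9:00 = 12:30 on May 10.

12:30 on May 10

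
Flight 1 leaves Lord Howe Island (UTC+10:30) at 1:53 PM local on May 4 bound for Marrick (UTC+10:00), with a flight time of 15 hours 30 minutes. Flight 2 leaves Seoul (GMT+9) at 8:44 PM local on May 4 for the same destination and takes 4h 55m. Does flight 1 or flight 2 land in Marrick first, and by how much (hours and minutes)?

the second, by 2 hours 14 minutes

Flight 1 in UTC: 1:53 PM − 10:30 = 3:23 AM on May 4.
+15 hours 30 minutes → arrive 6:53 PM UTC on May 4.
Flight 2 in UTC: 8:44 PM − 9:00 = 11:44 AM on May 4.
+4 hours and 55 minutes → arrive 4:39 PM UTC on May 4.
Flight 2 lands earlier by 2 hours 14 minutes.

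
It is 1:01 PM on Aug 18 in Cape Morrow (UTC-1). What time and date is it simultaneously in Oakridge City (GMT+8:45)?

10:46 PM on August 18

Oakridge City is 9:45 ahead of Cape Morrow.
Shift by the zone difference: 1:01 PM + 9:45 = 10:46 PM on Aug 18 in Oakridge City.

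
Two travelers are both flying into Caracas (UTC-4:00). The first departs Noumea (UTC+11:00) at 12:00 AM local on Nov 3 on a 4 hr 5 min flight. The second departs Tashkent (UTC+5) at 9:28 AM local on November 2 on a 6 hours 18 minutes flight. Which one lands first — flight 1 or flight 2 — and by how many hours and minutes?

Flight 1 in UTC: 12:00 AM − 11:00 = 1:00 PM on Nov 2.
+4 hours 5 minutes → arrive 5:05 PM UTC on Nov 2.
Flight 2 in UTC: 9:28 AM − 5:00 = 4:28 AM on Nov 2.
+6 hours 18 minutes → arrive 10:46 AM UTC on Nov 2.
Flight 2 lands earlier by 6 hours 19 minutes.

the second, by 6 hours 19 minutes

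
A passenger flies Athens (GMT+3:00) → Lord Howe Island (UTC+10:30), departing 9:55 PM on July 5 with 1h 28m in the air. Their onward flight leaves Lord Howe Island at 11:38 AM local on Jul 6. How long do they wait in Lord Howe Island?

Convert departure to UTC: 9:55 PM − 3:00 = 6:55 PM UTC on Jul 5.
Add 1 hour and 28 minutes flight time → 8:23 PM UTC.
Lord Howe Island is UTC+10:30, so local arrival = 8:23 PM + 10:30 = 6:53 AM on Jul 6.
Layover = 11:38 AM − 6:53 AM = 4 hours 45 minutes.

4 hours 45 minutes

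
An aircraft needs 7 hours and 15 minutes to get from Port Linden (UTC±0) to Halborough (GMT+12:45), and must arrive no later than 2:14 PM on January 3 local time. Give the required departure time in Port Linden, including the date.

Target arrival in UTC: 2:14 PM − 12:45 = 1:29 AM on Jan 3.
Subtract 7 hours 15 minutes → departure 6:14 PM UTC on Jan 2.
Port Linden is UTC+0, so departure is 6:14 PM on Jan 2.

6:14 PM on January 2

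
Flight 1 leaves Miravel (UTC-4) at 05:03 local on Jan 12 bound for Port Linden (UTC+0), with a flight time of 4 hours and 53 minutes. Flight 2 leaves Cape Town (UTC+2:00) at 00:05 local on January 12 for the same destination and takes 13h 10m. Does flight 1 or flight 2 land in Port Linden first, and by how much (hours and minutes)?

the second, by 2 hours 41 minutes

Flight 1 in UTC: 05:03 + 4:00 = 09:03 on Jan 12.
+4 hours and 53 minutes → arrive 13:56 UTC on Jan 12.
Flight 2 in UTC: 00:05 − 2:00 = 22:05 on Jan 11.
+13 hours and 10 minutes → arrive 11:15 UTC on Jan 12.
Flight 2 lands earlier by 2 hours 41 minutes.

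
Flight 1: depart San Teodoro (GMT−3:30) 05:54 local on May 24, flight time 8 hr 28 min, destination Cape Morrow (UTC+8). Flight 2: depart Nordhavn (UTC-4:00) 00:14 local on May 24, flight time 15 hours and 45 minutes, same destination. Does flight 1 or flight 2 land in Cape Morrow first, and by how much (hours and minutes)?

Flight 1 in UTC: 05:54 + 3:30 = 09:24 on May 24.
+8 hours and 28 minutes → arrive 17:52 UTC on May 24.
Flight 2 in UTC: 00:14 + 4:00 = 04:14 on May 24.
+15 hours and 45 minutes → arrive 19:59 UTC on May 24.
Flight 1 lands earlier by 2 hours 7 minutes.

the first, by 2 hours 7 minutes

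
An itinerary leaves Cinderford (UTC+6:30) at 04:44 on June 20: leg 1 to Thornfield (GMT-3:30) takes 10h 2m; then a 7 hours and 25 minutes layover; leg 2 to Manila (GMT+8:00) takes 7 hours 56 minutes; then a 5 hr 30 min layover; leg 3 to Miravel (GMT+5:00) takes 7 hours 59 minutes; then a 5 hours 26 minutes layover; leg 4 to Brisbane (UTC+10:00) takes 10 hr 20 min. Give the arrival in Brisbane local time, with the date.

Convert departure to UTC: 04:44 − 6:30 = 22:14 UTC on Jun 19.
Add 10 hours and 2 minutes leg 1 → 08:16 UTC (Jun 20).
Add 7 hours and 25 minutes layover in Thornfield → 15:41 UTC.
Add 7 hours 56 minutes leg 2 → 23:37 UTC.
Add 5 hours and 30 minutes layover in Manila → 05:07 UTC (Jun 21).
Add 7 hours and 59 minutes leg 3 → 13:06 UTC.
Add 5 hours 26 minutes layover in Miravel → 18:32 UTC.
Add 10 hours and 20 minutes leg 4 → 04:52 UTC (Jun 22).
Brisbane is UTC+10:00, so local arrival = 04:52 + 10:00 = 14:52 on Jun 22.

14:52 on June 22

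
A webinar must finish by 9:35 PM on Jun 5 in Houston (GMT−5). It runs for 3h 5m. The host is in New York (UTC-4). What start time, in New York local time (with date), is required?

7:30 PM on June 5

Target end time in UTC: 9:35 PM + 5:00 = 2:35 AM on Jun 6.
Subtract 3 hours and 5 minutes → start 11:30 PM UTC on Jun 5.
New York is UTC−4:00: 11:30 PM − 4:00 = 7:30 PM on Jun 5.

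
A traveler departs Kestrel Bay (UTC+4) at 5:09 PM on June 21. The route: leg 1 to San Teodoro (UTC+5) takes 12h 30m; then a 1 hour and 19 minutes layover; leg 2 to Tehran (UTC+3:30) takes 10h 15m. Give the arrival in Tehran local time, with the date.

4:43 PM on Jun 22

Convert departure to UTC: 5:09 PM − 4:00 = 1:09 PM UTC on Jun 21.
Add 12 hours and 30 minutes leg 1 → 1:39 AM UTC (Jun 22).
Add 1 hour and 19 minutes layover in San Teodoro → 2:58 AM UTC.
Add 10 hours 15 minutes leg 2 → 1:13 PM UTC.
Tehran is UTC+3:30, so local arrival = 1:13 PM + 3:30 = 4:43 PM on Jun 22.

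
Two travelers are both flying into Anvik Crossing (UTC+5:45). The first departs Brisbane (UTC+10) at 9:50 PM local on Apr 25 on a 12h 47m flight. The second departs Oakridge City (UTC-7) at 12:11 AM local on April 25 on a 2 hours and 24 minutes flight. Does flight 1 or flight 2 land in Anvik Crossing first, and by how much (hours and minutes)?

the second, by 15 hours 2 minutes

Flight 1 in UTC: 9:50 PM − 10:00 = 11:50 AM on Apr 25.
+12 hours and 47 minutes → arrive 12:37 AM UTC on Apr 26.
Flight 2 in UTC: 12:11 AM + 7:00 = 7:11 AM on Apr 25.
+2 hours and 24 minutes → arrive 9:35 AM UTC on Apr 25.
Flight 2 lands earlier by 15 hours 2 minutes.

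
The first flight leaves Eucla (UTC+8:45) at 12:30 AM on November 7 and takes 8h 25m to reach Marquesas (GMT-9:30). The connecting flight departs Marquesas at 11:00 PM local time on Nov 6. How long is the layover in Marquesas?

8 hours 20 minutes

Convert departure to UTC: 12:30 AM − 8:45 = 3:45 PM UTC on Nov 6.
Add 8 hours 25 minutes flight time → 12:10 AM UTC (Nov 7).
Marquesas is UTC−9:30, so local arrival = 12:10 AM − 9:30 = 2:40 PM on Nov 6.
Layover = 11:00 PM − 2:40 PM = 8 hours 20 minutes.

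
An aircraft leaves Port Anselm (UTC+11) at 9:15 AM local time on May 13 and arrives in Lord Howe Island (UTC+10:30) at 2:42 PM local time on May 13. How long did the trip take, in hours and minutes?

5 hours 57 minutes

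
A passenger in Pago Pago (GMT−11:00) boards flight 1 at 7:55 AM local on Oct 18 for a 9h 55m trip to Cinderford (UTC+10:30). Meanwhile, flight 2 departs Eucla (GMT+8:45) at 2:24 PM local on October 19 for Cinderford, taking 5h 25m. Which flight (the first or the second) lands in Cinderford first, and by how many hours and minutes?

the first, by 6 hours 14 minutes

Flight 1 in UTC: 7:55 AM + 11:00 = 6:55 PM on Oct 18.
+9 hours and 55 minutes → arrive 4:50 AM UTC on Oct 19.
Flight 2 in UTC: 2:24 PM − 8:45 = 5:39 AM on Oct 19.
+5 hours 25 minutes → arrive 11:04 AM UTC on Oct 19.
Flight 1 lands earlier by 6 hours 14 minutes.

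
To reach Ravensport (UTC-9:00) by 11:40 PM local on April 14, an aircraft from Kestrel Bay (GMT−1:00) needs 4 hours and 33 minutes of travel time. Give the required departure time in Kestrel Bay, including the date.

3:07 AM on April 15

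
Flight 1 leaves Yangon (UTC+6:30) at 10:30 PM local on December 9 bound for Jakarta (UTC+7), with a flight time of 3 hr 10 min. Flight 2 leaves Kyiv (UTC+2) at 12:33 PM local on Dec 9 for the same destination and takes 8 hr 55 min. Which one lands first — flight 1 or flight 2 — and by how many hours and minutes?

Flight 1 in UTC: 10:30 PM − 6:30 = 4:00 PM on Dec 9.
+3 hours and 10 minutes → arrive 7:10 PM UTC on Dec 9.
Flight 2 in UTC: 12:33 PM − 2:00 = 10:33 AM on Dec 9.
+8 hours and 55 minutes → arrive 7:28 PM UTC on Dec 9.
Flight 1 lands earlier by 18 minutes.

the first, by 18 minutes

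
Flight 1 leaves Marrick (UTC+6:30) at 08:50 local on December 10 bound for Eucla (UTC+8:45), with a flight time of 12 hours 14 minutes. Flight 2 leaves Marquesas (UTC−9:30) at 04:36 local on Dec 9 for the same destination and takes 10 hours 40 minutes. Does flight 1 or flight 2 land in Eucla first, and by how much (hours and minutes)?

Flight 1 in UTC: 08:50 − 6:30 = 02:20 on Dec 10.
+12 hours and 14 minutes → arrive 14:34 UTC on Dec 10.
Flight 2 in UTC: 04:36 + 9:30 = 14:06 on Dec 9.
+10 hours and 40 minutes → arrive 00:46 UTC on Dec 10.
Flight 2 lands earlier by 13 hours 48 minutes.

the second, by 13 hours 48 minutes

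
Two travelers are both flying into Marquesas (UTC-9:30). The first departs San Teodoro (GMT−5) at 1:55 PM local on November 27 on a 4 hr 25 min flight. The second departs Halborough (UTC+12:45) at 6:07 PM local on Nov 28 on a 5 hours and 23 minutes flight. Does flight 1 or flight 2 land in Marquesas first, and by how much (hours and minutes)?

the first, by 11 hours 25 minutes

Flight 1 in UTC: 1:55 PM + 5:00 = 6:55 PM on Nov 27.
+4 hours and 25 minutes → arrive 11:20 PM UTC on Nov 27.
Flight 2 in UTC: 6:07 PM − 12:45 = 5:22 AM on Nov 28.
+5 hours 23 minutes → arrive 10:45 AM UTC on Nov 28.
Flight 1 lands earlier by 11 hours 25 minutes.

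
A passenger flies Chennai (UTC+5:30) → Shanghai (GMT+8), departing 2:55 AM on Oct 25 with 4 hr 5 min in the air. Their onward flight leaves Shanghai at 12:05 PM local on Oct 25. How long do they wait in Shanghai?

Convert departure to UTC: 2:55 AM − 5:30 = 9:25 PM UTC on Oct 24.
Add 4 hours and 5 minutes flight time → 1:30 AM UTC (Oct 25).
Shanghai is UTC+8:00, so local arrival = 1:30 AM + 8:00 = 9:30 AM on Oct 25.
Layover = 12:05 PM − 9:30 AM = 2 hours 35 minutes.

2 hours 35 minutes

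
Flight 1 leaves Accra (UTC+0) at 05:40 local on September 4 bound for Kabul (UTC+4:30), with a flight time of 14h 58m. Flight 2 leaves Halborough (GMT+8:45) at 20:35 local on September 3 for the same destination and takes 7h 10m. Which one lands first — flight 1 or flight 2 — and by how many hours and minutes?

the second, by 25 hours 38 minutes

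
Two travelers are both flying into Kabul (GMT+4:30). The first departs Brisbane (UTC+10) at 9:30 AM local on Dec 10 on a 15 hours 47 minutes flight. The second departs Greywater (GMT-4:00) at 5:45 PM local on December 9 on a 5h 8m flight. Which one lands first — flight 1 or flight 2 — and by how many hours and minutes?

the second, by 12 hours 24 minutes

Flight 1 in UTC: 9:30 AM − 10:00 = 11:30 PM on Dec 9.
+15 hours 47 minutes → arrive 3:17 PM UTC on Dec 10.
Flight 2 in UTC: 5:45 PM + 4:00 = 9:45 PM on Dec 9.
+5 hours and 8 minutes → arrive 2:53 AM UTC on Dec 10.
Flight 2 lands earlier by 12 hours 24 minutes.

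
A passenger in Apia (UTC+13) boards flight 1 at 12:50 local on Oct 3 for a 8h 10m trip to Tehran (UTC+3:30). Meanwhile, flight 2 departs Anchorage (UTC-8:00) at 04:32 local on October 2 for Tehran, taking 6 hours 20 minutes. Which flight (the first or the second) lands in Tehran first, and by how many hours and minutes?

Flight 1 in UTC: 12:50 − 13:00 = 23:50 on Oct 2.
+8 hours 10 minutes → arrive 08:00 UTC on Oct 3.
Flight 2 in UTC: 04:32 + 8:00 = 12:32 on Oct 2.
+6 hours and 20 minutes → arrive 18:52 UTC on Oct 2.
Flight 2 lands earlier by 13 hours 8 minutes.

the second, by 13 hours 8 minutes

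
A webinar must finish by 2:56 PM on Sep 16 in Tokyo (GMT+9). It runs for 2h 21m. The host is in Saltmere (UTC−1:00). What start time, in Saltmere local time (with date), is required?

Target end time in UTC: 2:56 PM − 9:00 = 5:56 AM on Sep 16.
Subtract 2 hours 21 minutes → start 3:35 AM UTC on Sep 16.
Saltmere is UTC−1:00: 3:35 AM − 1:00 = 2:35 AM on Sep 16.

2:35 AM on September 16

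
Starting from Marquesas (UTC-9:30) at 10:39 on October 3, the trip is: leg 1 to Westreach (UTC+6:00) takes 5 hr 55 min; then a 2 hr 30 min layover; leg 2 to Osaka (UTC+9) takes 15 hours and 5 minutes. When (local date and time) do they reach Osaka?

04:39 on October 5

Convert departure to UTC: 10:39 + 9:30 = 20:09 UTC on Oct 3.
Add 5 hours 55 minutes leg 1 → 02:04 UTC (Oct 4).
Add 2 hours 30 minutes layover in Westreach → 04:34 UTC.
Add 15 hours and 5 minutes leg 2 → 19:39 UTC.
Osaka is UTC+9:00, so local arrival = 19:39 + 9:00 = 04:39 on Oct 5.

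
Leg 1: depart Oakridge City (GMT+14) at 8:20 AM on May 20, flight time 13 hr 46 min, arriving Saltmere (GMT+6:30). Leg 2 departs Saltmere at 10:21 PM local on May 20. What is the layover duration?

Convert departure to UTC: 8:20 AM − 14:00 = 6:20 PM UTC on May 19.
Add 13 hours and 46 minutes flight time → 8:06 AM UTC (May 20).
Saltmere is UTC+6:30, so local arrival = 8:06 AM + 6:30 = 2:36 PM on May 20.
Layover = 10:21 PM − 2:36 PM = 7 hours 45 minutes.

7 hours 45 minutes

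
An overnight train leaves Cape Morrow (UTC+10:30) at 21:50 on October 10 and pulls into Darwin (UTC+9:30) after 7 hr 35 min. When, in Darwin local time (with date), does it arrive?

Convert departure to UTC: 21:50 − 10:30 = 11:20 UTC on Oct 10.
Add 7 hours 35 minutes travel time → 18:55 UTC.
Darwin is UTC+9:30, so local arrival = 18:55 + 9:30 = 04:25 on Oct 11.

04:25 on October 11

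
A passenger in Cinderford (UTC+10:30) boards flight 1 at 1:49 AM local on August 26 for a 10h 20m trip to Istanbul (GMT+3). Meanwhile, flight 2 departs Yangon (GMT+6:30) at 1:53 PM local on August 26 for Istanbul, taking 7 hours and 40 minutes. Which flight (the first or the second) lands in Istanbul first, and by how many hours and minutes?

the first, by 13 hours 24 minutes

Flight 1 in UTC: 1:49 AM − 10:30 = 3:19 PM on Aug 25.
+10 hours 20 minutes → arrive 1:39 AM UTC on Aug 26.
Flight 2 in UTC: 1:53 PM − 6:30 = 7:23 AM on Aug 26.
+7 hours 40 minutes → arrive 3:03 PM UTC on Aug 26.
Flight 1 lands earlier by 13 hours 24 minutes.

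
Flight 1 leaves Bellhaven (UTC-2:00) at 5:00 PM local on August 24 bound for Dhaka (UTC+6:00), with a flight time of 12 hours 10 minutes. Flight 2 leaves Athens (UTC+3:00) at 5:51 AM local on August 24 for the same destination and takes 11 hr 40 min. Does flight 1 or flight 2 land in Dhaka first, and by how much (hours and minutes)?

Flight 1 in UTC: 5:00 PM + 2:00 = 7:00 PM on Aug 24.
+12 hours 10 minutes → arrive 7:10 AM UTC on Aug 25.
Flight 2 in UTC: 5:51 AM − 3:00 = 2:51 AM on Aug 24.
+11 hours 40 minutes → arrive 2:31 PM UTC on Aug 24.
Flight 2 lands earlier by 16 hours 39 minutes.

the second, by 16 hours 39 minutes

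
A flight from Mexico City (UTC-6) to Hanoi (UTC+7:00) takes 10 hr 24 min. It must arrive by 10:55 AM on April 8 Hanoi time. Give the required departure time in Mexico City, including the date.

11:31 AM on April 7

Target arrival in UTC: 10:55 AM − 7:00 = 3:55 AM on Apr 8.
Subtract 10 hours 24 minutes → departure 5:31 PM UTC on Apr 7.
Mexico City is UTC−6:00: 5:31 PM − 6:00 = 11:31 AM on Apr 7.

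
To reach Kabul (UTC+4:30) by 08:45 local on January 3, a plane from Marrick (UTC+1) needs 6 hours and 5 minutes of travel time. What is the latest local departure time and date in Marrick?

23:10 on Jan 2

Target arrival in UTC: 08:45 − 4:30 = 04:15 on Jan 3.
Subtract 6 hours and 5 minutes → departure 22:10 UTC on Jan 2.
Marrick is UTC+1:00: 22:10 + 1:00 = 23:10 on Jan 2.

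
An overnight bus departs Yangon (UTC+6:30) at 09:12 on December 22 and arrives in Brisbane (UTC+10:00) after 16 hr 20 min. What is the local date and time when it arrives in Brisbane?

05:02 on December 23

Convert departure to UTC: 09:12 − 6:30 = 02:42 UTC on Dec 22.
Add 16 hours 20 minutes travel time → 19:02 UTC.
Brisbane is UTC+10:00, so local arrival = 19:02 + 10:00 = 05:02 on Dec 23.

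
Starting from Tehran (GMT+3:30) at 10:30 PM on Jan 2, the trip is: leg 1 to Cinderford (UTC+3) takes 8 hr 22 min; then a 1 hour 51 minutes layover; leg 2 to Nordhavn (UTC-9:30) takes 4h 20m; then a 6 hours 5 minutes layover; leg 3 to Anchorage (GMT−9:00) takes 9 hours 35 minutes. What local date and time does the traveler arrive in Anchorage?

4:13 PM on January 3

Convert departure to UTC: 10:30 PM − 3:30 = 7:00 PM UTC on Jan 2.
Add 8 hours 22 minutes leg 1 → 3:22 AM UTC (Jan 3).
Add 1 hour and 51 minutes layover in Cinderford → 5:13 AM UTC.
Add 4 hours 20 minutes leg 2 → 9:33 AM UTC.
Add 6 hours and 5 minutes layover in Nordhavn → 3:38 PM UTC.
Add 9 hours and 35 minutes leg 3 → 1:13 AM UTC (Jan 4).
Anchorage is UTC−9:00, so local arrival = 1:13 AM − 9:00 = 4:13 PM on Jan 3.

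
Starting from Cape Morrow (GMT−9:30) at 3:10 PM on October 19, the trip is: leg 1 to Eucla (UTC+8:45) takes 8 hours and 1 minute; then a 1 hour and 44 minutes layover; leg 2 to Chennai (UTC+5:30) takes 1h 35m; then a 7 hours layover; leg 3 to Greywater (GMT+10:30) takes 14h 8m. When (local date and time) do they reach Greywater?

7:38 PM on October 21

Convert departure to UTC: 3:10 PM + 9:30 = 12:40 AM UTC on Oct 20.
Add 8 hours 1 minute leg 1 → 8:41 AM UTC.
Add 1 hour and 44 minutes layover in Eucla → 10:25 AM UTC.
Add 1 hour 35 minutes leg 2 → 12:00 PM UTC.
Add 7 hours layover in Chennai → 7:00 PM UTC.
Add 14 hours and 8 minutes leg 3 → 9:08 AM UTC (Oct 21).
Greywater is UTC+10:30, so local arrival = 9:08 AM + 10:30 = 7:38 PM on Oct 21.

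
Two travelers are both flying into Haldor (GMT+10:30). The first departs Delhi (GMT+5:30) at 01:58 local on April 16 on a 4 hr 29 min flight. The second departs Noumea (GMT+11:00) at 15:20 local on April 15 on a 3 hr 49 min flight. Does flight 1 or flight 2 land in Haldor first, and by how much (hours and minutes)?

Flight 1 in UTC: 01:58 − 5:30 = 20:28 on Apr 15.
+4 hours 29 minutes → arrive 00:57 UTC on Apr 16.
Flight 2 in UTC: 15:20 − 11:00 = 04:20 on Apr 15.
+3 hours 49 minutes → arrive 08:09 UTC on Apr 15.
Flight 2 lands earlier by 16 hours 48 minutes.

the second, by 16 hours 48 minutes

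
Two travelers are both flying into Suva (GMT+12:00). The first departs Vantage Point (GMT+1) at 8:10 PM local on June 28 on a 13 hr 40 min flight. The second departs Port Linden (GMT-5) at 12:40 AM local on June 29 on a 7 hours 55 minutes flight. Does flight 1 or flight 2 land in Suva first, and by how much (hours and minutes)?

Flight 1 in UTC: 8:10 PM − 1:00 = 7:10 PM on Jun 28.
+13 hours and 40 minutes → arrive 8:50 AM UTC on Jun 29.
Flight 2 in UTC: 12:40 AM + 5:00 = 5:40 AM on Jun 29.
+7 hours 55 minutes → arrive 1:35 PM UTC on Jun 29.
Flight 1 lands earlier by 4 hours 45 minutes.

the first, by 4 hours 45 minutes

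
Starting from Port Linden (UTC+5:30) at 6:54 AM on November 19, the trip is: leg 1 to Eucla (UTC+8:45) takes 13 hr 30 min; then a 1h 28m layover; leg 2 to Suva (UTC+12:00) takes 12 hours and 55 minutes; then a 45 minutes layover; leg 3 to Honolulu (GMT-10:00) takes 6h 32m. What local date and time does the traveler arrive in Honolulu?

Convert departure to UTC: 6:54 AM − 5:30 = 1:24 AM UTC on Nov 19.
Add 13 hours and 30 minutes leg 1 → 2:54 PM UTC.
Add 1 hour 28 minutes layover in Eucla → 4:22 PM UTC.
Add 12 hours 55 minutes leg 2 → 5:17 AM UTC (Nov 20).
Add 45 minutes layover in Suva → 6:02 AM UTC.
Add 6 hours 32 minutes leg 3 → 12:34 PM UTC.
Honolulu is UTC−10:00, so local arrival = 12:34 PM − 10:00 = 2:34 AM on Nov 20.

2:34 AM on November 20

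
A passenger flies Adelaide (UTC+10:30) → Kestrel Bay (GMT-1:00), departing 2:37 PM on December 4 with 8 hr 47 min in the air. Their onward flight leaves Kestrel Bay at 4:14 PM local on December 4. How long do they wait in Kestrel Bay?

Convert departure to UTC: 2:37 PM − 10:30 = 4:07 AM UTC on Dec 4.
Add 8 hours and 47 minutes flight time → 12:54 PM UTC.
Kestrel Bay is UTC−1:00, so local arrival = 12:54 PM − 1:00 = 11:54 AM on Dec 4.
Layover = 4:14 PM − 11:54 AM = 4 hours 20 minutes.

4 hours 20 minutes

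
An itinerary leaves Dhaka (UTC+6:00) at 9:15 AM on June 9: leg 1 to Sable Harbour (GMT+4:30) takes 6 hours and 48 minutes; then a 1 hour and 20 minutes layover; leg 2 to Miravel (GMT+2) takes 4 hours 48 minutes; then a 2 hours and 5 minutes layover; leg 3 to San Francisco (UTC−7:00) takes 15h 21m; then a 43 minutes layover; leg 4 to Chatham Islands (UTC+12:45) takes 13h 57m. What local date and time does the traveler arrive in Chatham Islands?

Convert departure to UTC: 9:15 AM − 6:00 = 3:15 AM UTC on Jun 9.
Add 6 hours and 48 minutes leg 1 → 10:03 AM UTC.
Add 1 hour 20 minutes layover in Sable Harbour → 11:23 AM UTC.
Add 4 hours 48 minutes leg 2 → 4:11 PM UTC.
Add 2 hours 5 minutes layover in Miravel → 6:16 PM UTC.
Add 15 hours 21 minutes leg 3 → 9:37 AM UTC (Jun 10).
Add 43 minutes layover in San Francisco → 10:20 AM UTC.
Add 13 hours 57 minutes leg 4 → 12:17 AM UTC (Jun 11).
Chatham Islands is UTC+12:45, so local arrival = 12:17 AM + 12:45 = 1:02 PM on Jun 11.

1:02 PM on June 11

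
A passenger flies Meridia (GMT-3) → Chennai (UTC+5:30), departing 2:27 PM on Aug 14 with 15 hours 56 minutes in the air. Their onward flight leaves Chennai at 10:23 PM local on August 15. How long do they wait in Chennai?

7 hours 30 minutes

Convert departure to UTC: 2:27 PM + 3:00 = 5:27 PM UTC on Aug 14.
Add 15 hours 56 minutes flight time → 9:23 AM UTC (Aug 15).
Chennai is UTC+5:30, so local arrival = 9:23 AM + 5:30 = 2:53 PM on Aug 15.
Layover = 10:23 PM − 2:53 PM = 7 hours 30 minutes.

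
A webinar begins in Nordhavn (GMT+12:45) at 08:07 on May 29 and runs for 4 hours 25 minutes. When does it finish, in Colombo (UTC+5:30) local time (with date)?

05:17 on May 29

Convert start to UTC: 08:07 − 12:45 = 19:22 UTC on May 28.
Add 4 hours 25 minutes duration → 23:47 UTC.
Colombo is UTC+5:30, so local end time = 23:47 + 5:30 = 05:17 on May 29.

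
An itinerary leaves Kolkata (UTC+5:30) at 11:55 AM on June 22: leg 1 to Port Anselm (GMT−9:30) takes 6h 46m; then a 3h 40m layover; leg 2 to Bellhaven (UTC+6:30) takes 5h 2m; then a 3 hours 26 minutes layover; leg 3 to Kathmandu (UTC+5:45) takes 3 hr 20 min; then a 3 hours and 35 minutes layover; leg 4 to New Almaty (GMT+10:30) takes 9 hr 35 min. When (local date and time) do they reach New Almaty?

Convert departure to UTC: 11:55 AM − 5:30 = 6:25 AM UTC on Jun 22.
Add 6 hours 46 minutes leg 1 → 1:11 PM UTC.
Add 3 hours and 40 minutes layover in Port Anselm → 4:51 PM UTC.
Add 5 hours and 2 minutes leg 2 → 9:53 PM UTC.
Add 3 hours 26 minutes layover in Bellhaven → 1:19 AM UTC (Jun 23).
Add 3 hours 20 minutes leg 3 → 4:39 AM UTC.
Add 3 hours and 35 minutes layover in Kathmandu → 8:14 AM UTC.
Add 9 hours 35 minutes leg 4 → 5:49 PM UTC.
New Almaty is UTC+10:30, so local arrival = 5:49 PM + 10:30 = 4:19 AM on Jun 24.

4:19 AM on June 24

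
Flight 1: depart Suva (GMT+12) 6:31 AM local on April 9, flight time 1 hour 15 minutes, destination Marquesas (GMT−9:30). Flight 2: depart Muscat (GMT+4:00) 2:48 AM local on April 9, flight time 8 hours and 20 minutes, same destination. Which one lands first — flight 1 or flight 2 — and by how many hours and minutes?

Flight 1 in UTC: 6:31 AM − 12:00 = 6:31 PM on Apr 8.
+1 hour 15 minutes → arrive 7:46 PM UTC on Apr 8.
Flight 2 in UTC: 2:48 AM − 4:00 = 10:48 PM on Apr 8.
+8 hours and 20 minutes → arrive 7:08 AM UTC on Apr 9.
Flight 1 lands earlier by 11 hours 22 minutes.

the first, by 11 hours 22 minutes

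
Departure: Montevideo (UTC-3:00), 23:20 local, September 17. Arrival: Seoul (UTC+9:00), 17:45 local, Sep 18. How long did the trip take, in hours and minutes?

Seoul is 12:00 ahead of Montevideo.
Clock-face elapsed time (ignoring zones) is 18 hours 25 minutes.
Actual elapsed = 18 hours 25 minutes − 12:00 = 6 hours 25 minutes.

6 hours 25 minutes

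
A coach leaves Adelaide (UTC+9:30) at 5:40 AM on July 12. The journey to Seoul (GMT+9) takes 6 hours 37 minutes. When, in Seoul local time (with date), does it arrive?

Seoul is 0:30 behind Adelaide.
After 6 hours and 37 minutes it is 12:17 PM in Adelaide.
Shift by the zone difference: 12:17 PM − 0:30 = 11:47 AM on Jul 12 in Seoul.

11:47 AM on Jul 12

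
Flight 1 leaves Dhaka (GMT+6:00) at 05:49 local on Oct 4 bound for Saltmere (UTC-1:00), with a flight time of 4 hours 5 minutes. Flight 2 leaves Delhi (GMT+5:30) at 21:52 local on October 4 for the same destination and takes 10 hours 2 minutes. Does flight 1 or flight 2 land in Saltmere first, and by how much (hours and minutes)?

Flight 1 in UTC: 05:49 − 6:00 = 23:49 on Oct 3.
+4 hours and 5 minutes → arrive 03:54 UTC on Oct 4.
Flight 2 in UTC: 21:52 − 5:30 = 16:22 on Oct 4.
+10 hours and 2 minutes → arrive 02:24 UTC on Oct 5.
Flight 1 lands earlier by 22 hours 30 minutes.

the first, by 22 hours 30 minutes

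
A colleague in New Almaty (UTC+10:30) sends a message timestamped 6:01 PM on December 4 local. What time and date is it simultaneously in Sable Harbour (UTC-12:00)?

In UTC: 6:01 PM − 10:30 = 7:31 AM on Dec 4.
Sable Harbour is UTC−12:00: 7:31 AM − 12:00 = 7:31 PM on Dec 3.

7:31 PM on December 3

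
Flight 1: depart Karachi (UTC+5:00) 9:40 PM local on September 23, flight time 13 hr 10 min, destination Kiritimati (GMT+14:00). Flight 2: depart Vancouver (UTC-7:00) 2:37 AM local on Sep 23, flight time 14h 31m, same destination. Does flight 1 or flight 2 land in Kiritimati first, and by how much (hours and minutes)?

the second, by 5 hours 42 minutes

Flight 1 in UTC: 9:40 PM − 5:00 = 4:40 PM on Sep 23.
+13 hours and 10 minutes → arrive 5:50 AM UTC on Sep 24.
Flight 2 in UTC: 2:37 AM + 7:00 = 9:37 AM on Sep 23.
+14 hours 31 minutes → arrive 12:08 AM UTC on Sep 24.
Flight 2 lands earlier by 5 hours 42 minutes.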